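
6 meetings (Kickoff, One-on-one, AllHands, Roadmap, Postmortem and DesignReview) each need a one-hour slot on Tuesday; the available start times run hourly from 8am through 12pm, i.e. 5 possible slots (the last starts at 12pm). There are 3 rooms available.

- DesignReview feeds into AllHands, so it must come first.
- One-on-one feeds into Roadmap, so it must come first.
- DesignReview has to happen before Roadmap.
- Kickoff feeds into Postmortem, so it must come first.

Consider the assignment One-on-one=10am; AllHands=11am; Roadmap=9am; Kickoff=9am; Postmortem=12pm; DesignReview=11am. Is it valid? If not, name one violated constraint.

There are 3 rooms available — holds.
Kickoff feeds into Postmortem, so it must come first — holds.
DesignReview feeds into AllHands, so it must come first — violated.
DesignReview has to happen before Roadmap — violated.
One-on-one feeds into Roadmap, so it must come first — violated.

No — it violates: DesignReview has to happen before Roadmap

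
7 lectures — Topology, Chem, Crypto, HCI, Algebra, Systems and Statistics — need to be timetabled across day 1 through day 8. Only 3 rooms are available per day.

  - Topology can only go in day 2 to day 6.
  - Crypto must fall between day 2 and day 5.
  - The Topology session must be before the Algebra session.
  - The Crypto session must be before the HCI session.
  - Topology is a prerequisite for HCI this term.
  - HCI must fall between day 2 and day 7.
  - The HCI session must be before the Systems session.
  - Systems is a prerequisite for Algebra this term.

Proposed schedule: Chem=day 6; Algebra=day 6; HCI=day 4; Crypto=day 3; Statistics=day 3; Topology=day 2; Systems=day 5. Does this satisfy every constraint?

Valid

The Crypto session must be before the HCI session — holds.
Topology is a prerequisite for HCI this term — holds.
Systems is a prerequisite for Algebra this term — holds.
Crypto must fall between day 2 and day 5 — holds.
The HCI session must be before the Systems session — holds.
HCI must fall between day 2 and day 7 — holds.
Topology can only go in day 2 to day 6 — holds.
The Topology session must be before the Algebra session — holds.
Only 3 rooms are available per day — holds.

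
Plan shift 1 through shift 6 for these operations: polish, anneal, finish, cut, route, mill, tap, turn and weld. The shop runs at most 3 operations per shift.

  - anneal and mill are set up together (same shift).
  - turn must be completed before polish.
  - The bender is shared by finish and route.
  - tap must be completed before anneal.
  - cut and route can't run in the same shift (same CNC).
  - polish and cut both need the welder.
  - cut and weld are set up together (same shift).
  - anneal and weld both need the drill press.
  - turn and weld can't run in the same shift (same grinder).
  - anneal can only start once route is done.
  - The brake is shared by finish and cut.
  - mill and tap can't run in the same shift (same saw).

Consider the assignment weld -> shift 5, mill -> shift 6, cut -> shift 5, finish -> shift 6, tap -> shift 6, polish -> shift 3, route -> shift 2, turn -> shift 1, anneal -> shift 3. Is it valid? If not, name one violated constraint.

No. tap must be completed before anneal is not satisfied.

cut and route can't run in the same shift (same CNC) — holds.
polish and cut both need the welder — holds.
turn must be completed before polish — holds.
cut and weld are set up together (same shift) — holds.
tap must be completed before anneal — violated.
anneal and mill are set up together (same shift) — violated.
anneal and weld both need the drill press — holds.
mill and tap can't run in the same shift (same saw) — violated.
The shop runs at most 3 operations per shift — holds.
anneal can only start once route is done — holds.
The brake is shared by finish and cut — holds.
The bender is shared by finish and route — holds.
turn and weld can't run in the same shift (same grinder) — holds.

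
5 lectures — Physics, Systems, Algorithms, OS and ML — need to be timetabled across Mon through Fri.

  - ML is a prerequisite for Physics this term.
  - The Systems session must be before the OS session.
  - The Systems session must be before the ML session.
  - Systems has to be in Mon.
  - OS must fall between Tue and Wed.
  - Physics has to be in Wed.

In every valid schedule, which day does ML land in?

Systems is fixed at Mon and must come before ML, so ML is at least Tue.
Physics is fixed at Wed and must come after ML, so ML is at most Tue.
So ML must be Tue.

Tue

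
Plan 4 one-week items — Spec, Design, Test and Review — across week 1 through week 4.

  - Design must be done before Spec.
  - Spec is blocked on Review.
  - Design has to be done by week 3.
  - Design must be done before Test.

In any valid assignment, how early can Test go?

Precedence pushes Test to at least week 2.
Test at week 2 is achievable: Review -> week 1; Spec -> week 2; Design -> week 1; Test -> week 2.

week 2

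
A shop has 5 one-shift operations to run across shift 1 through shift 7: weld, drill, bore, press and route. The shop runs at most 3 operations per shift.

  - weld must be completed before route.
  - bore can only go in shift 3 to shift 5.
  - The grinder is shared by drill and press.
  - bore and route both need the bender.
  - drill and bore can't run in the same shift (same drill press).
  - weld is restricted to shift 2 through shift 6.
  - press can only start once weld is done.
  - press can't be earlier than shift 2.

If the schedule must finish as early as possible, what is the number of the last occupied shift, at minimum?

shift 4

The precedence chain requires at least 2 distinct shifts.
With at most 3 per shift and 5 operations, at least 2 shifts are needed.
bore can't be placed before shift 3, so the schedule must run through at least shift 3.
Could 3 shifts be enough, i.e. nothing placed later than shift 3? No: weld's window within 3 shifts is {shift 2, shift 3}; bore's window within 3 shifts is {shift 3}; press's window within 3 shifts is {shift 2, shift 3}; press must come after weld (at shift 2 or later) → {shift 3}; weld must come before press (at shift 3 or earlier) → {shift 2}; route must come after weld (at shift 2 or later) → {shift 3}; route can't share with bore (shift 3) → nothing is left.
So 3 shifts is not enough.
4 works (last occupied shift: shift 4): for example bore -> shift 3, drill -> shift 1, route -> shift 4, weld -> shift 2, press -> shift 3.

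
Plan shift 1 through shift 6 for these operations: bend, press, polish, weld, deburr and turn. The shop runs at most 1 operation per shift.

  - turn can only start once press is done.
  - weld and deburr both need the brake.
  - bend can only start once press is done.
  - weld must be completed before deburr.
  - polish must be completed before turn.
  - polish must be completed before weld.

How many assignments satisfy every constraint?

35

Splitting on bend: it can be shift 2 (3), shift 3 (6), shift 4 (8), shift 5 (9), shift 6 (9). Listing each branch's schedules as (press, polish, weld, deburr, turn) by shift number:
bend=shift 2: (1,3,4,5,6) (1,3,4,6,5) (1,3,5,6,4) — 3.
bend=shift 3: (1,2,4,5,6) (1,2,4,6,5) (1,2,5,6,4) (2,1,4,5,6) (2,1,4,6,5) (2,1,5,6,4) — 6.
bend=shift 4: (1,2,3,5,6) (1,2,3,6,5) (1,2,5,6,3) (2,1,3,5,6) (2,1,3,6,5) (2,1,5,6,3) (3,1,2,5,6) (3,1,2,6,5) — 8.
bend=shift 5: (1,2,3,4,6) (1,2,3,6,4) (1,2,4,6,3) (2,1,3,4,6) (2,1,3,6,4) (2,1,4,6,3) (3,1,2,4,6) (3,1,2,6,4) (4,1,2,3,6) — 9.
bend=shift 6: (1,2,3,4,5) (1,2,3,5,4) (1,2,4,5,3) (2,1,3,4,5) (2,1,3,5,4) (2,1,4,5,3) (3,1,2,4,5) (3,1,2,5,4) (4,1,2,3,5) — 9.
Summing: 3 + 6 + 8 + 9 + 9 = 35.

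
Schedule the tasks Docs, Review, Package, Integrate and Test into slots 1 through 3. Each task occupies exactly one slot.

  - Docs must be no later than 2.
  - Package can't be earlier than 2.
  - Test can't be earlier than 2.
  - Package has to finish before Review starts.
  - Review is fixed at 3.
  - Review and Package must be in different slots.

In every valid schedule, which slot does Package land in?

2

Package's window is 2–3.
Review is fixed at 3, and Package can't share a slot with Review.
So Package must be 2.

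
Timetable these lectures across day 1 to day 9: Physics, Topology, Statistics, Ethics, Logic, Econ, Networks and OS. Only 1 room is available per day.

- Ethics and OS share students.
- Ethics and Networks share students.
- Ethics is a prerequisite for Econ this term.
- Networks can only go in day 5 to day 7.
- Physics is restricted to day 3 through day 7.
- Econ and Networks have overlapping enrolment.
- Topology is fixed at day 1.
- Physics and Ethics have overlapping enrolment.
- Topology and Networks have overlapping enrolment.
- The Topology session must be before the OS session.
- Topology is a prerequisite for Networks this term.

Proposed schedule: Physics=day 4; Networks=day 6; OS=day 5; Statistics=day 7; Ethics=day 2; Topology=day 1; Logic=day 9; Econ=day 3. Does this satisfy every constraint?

Yes

Ethics and OS share students — holds.
Econ and Networks have overlapping enrolment — holds.
Ethics and Networks share students — holds.
Only 1 room is available per day — holds.
Topology is fixed at day 1 — holds.
Ethics is a prerequisite for Econ this term — holds.
The Topology session must be before the OS session — holds.
Physics is restricted to day 3 through day 7 — holds.
Topology is a prerequisite for Networks this term — holds.
Topology and Networks have overlapping enrolment — holds.
Physics and Ethics have overlapping enrolment — holds.
Networks can only go in day 5 to day 7 — holds.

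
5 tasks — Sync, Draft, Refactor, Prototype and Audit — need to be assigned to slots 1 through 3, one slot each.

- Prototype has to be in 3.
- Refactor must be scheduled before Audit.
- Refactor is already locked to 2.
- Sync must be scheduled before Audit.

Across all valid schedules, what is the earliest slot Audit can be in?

3

Precedence pushes Audit to at least 3.
Audit at 3 is achievable: Refactor in 2; Sync in 1; Draft in 1; Prototype in 3; Audit in 3.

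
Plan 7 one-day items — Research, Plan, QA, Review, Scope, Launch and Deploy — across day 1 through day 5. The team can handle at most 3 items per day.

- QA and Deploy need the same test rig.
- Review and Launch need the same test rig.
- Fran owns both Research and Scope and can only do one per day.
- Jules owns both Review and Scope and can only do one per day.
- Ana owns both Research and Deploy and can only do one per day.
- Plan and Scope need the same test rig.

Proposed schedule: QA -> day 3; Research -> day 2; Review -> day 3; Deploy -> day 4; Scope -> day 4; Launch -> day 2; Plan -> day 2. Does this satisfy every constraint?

Jules owns both Review and Scope and can only do one per day — holds.
Ana owns both Research and Deploy and can only do one per day — holds.
QA and Deploy need the same test rig — holds.
Plan and Scope need the same test rig — holds.
The team can handle at most 3 items per day — holds.
Review and Launch need the same test rig — holds.
Fran owns both Research and Scope and can only do one per day — holds.

Valid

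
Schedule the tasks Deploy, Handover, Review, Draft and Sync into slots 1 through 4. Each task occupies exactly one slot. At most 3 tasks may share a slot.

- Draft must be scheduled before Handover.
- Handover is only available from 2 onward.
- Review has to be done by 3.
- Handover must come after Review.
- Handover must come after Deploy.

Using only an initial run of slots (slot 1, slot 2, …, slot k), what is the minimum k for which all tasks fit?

2 slots

The precedence chain requires at least 2 distinct slots.
With at most 3 per slot and 5 tasks, at least 2 slots are needed.
2 works (last occupied slot: 2): for example Sync=2; Deploy=1; Draft=1; Handover=2; Review=1.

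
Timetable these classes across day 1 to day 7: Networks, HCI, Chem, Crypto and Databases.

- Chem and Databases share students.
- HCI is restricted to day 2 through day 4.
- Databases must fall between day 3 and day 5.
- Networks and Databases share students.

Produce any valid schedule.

Chem in day 1, Databases in day 3, Crypto in day 1, Networks in day 1, HCI in day 2

Checking: Networks(day 1) != Databases(day 3); Chem(day 1) != Databases(day 3); Databases=day 3 in [day 3,day 5]; HCI=day 2 in [day 2,day 4].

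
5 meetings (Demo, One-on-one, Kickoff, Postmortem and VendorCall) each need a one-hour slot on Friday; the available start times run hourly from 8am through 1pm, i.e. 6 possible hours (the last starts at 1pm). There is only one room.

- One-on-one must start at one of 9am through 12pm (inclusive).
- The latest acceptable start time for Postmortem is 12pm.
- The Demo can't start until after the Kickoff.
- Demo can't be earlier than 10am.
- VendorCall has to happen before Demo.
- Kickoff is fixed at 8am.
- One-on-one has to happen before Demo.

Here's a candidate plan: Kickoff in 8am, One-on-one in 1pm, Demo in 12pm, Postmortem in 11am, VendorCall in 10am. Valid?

Invalid. One-on-one has to happen before Demo.

VendorCall has to happen before Demo — holds.
There is only one room — holds.
The Demo can't start until after the Kickoff — holds.
One-on-one has to happen before Demo — violated.
One-on-one must start at one of 9am through 12pm (inclusive) — violated.
The latest acceptable start time for Postmortem is 12pm — holds.
Demo can't be earlier than 10am — holds.
Kickoff is fixed at 8am — holds.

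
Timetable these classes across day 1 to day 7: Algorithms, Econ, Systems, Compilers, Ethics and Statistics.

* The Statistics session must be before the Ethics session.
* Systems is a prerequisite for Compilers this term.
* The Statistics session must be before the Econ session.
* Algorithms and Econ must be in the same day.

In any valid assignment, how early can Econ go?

day 2

Precedence pushes Econ to at least day 2.
Econ at day 2 is achievable: Compilers=day 2; Algorithms=day 2; Ethics=day 2; Econ=day 2; Systems=day 1; Statistics=day 1.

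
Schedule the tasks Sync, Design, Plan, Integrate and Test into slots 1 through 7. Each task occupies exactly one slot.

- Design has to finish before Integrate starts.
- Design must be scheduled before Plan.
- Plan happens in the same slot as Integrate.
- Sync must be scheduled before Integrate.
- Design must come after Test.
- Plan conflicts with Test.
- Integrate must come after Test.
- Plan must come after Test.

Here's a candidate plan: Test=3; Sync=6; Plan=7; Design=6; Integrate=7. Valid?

Valid

Plan conflicts with Test — holds.
Sync must be scheduled before Integrate — holds.
Plan happens in the same slot as Integrate — holds.
Plan must come after Test — holds.
Design must come after Test — holds.
Design has to finish before Integrate starts — holds.
Integrate must come after Test — holds.
Design must be scheduled before Plan — holds.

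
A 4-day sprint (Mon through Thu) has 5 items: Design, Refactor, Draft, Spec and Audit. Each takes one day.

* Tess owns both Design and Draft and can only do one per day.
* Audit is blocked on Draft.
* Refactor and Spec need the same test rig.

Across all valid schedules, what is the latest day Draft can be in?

Downstream work caps Draft at Wed.
Draft at Wed is achievable: Audit -> Thu, Refactor -> Mon, Draft -> Wed, Design -> Mon, Spec -> Tue.

Wed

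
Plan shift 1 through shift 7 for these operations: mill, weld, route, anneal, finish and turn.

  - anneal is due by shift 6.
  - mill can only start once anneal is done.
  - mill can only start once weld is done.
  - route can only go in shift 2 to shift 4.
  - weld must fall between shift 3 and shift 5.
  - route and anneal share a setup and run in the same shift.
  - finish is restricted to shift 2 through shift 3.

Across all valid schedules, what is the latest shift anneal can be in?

Anneal must be in the same shift as route, which can't be before shift 2, so anneal is at least shift 2; anneal's own window allows nothing later than shift 6; anneal must be in the same shift as route, which can't be after shift 4, so anneal is at most shift 4.
anneal at shift 4 is achievable: weld=shift 3, anneal=shift 4, mill=shift 5, finish=shift 2, route=shift 4, turn=shift 1.

shift 4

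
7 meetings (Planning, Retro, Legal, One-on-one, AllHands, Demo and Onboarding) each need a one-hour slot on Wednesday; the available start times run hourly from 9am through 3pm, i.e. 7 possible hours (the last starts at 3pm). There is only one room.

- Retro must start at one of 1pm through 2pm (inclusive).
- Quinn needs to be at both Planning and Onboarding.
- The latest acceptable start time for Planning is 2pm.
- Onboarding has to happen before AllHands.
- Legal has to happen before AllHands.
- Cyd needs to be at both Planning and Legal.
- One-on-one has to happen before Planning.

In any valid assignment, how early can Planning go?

Precedence pushes Planning to at least 10am; Planning's own window allows nothing later than 2pm.
Planning at 10am is achievable: AllHands=2pm, Retro=1pm, Planning=10am, Demo=3pm, Onboarding=12pm, One-on-one=9am, Legal=11am.

10am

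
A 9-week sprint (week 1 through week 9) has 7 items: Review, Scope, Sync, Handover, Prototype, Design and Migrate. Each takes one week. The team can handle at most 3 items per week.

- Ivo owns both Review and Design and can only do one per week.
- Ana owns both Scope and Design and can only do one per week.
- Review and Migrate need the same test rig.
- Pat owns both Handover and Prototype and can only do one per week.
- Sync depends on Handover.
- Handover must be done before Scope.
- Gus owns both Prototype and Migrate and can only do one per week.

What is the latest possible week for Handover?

week 8

Downstream work caps Handover at week 8.
Handover at week 8 is achievable: Design=week 2; Review=week 1; Prototype=week 1; Migrate=week 2; Handover=week 8; Sync=week 9; Scope=week 9.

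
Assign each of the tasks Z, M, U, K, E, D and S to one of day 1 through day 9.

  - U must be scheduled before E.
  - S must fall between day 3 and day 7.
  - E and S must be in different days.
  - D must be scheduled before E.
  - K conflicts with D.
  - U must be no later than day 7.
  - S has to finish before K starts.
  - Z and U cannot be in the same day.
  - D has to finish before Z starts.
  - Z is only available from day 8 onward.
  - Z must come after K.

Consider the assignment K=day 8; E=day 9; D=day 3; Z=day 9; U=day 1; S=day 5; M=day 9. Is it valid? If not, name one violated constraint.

Yes, all constraints hold

Z and U cannot be in the same day — holds.
U must be no later than day 7 — holds.
K conflicts with D — holds.
Z must come after K — holds.
Z is only available from day 8 onward — holds.
U must be scheduled before E — holds.
D must be scheduled before E — holds.
S must fall between day 3 and day 7 — holds.
S has to finish before K starts — holds.
E and S must be in different days — holds.
D has to finish before Z starts — holds.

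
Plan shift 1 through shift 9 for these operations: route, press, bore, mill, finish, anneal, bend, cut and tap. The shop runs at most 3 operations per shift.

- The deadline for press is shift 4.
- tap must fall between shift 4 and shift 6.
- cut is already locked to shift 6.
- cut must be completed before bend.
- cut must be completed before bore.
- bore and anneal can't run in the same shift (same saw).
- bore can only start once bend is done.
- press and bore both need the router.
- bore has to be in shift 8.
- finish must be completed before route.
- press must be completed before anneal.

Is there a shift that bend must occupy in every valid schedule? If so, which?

shift 7

cut is fixed at shift 6 and must come before bend, so bend is at least shift 7.
bore is fixed at shift 8 and must come after bend, so bend is at most shift 7.
So bend must be shift 7.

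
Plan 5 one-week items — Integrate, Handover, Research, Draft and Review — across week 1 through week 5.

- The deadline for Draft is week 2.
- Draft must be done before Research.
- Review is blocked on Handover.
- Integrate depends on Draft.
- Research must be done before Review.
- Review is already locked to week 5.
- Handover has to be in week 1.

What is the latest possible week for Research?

week 4

Precedence pushes Research to at least week 2; downstream work caps Research at week 4.
Research at week 4 is achievable: Draft in week 1; Integrate in week 2; Research in week 4; Review in week 5; Handover in week 1.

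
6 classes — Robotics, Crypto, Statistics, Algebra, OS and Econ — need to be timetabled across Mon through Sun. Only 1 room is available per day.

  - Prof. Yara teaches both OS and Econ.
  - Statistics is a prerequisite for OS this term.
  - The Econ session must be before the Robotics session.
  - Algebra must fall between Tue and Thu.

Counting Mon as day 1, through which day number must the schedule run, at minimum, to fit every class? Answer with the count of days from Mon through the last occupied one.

The precedence chain requires at least 2 distinct days.
With at most 1 per day and 6 classes, at least 6 days are needed.
6 works (last occupied day: Sat): for example OS=Fri; Econ=Mon; Robotics=Wed; Statistics=Thu; Algebra=Tue; Crypto=Sat.

6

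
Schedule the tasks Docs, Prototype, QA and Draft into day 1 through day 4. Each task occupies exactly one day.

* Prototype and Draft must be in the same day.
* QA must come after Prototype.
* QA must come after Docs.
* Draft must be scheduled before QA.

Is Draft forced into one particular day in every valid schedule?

Draft can be day 1 (e.g. Docs -> day 1, Draft -> day 1, QA -> day 2, Prototype -> day 1) or day 2 (e.g. Prototype -> day 2, Draft -> day 2, QA -> day 3, Docs -> day 1).

No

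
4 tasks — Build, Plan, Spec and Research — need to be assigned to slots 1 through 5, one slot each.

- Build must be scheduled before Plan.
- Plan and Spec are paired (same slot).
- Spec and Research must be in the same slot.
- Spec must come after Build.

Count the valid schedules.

10

Splitting on Build: it can be 1 (4), 2 (3), 3 (2), 4 (1). Listing each branch's schedules as (Plan, Spec, Research):
Build=1: (2,2,2) (3,3,3) (4,4,4) (5,5,5) — 4.
Build=2: (3,3,3) (4,4,4) (5,5,5) — 3.
Build=3: (4,4,4) (5,5,5) — 2.
Build=4: (5,5,5) — 1.
Summing: 4 + 3 + 2 + 1 = 10.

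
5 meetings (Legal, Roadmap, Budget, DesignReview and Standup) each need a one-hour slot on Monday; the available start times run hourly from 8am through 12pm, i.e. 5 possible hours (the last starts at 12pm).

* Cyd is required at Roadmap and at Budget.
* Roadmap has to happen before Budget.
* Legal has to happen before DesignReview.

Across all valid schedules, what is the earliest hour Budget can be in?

Precedence pushes Budget to at least 9am.
Budget at 9am is achievable: DesignReview -> 9am, Roadmap -> 8am, Legal -> 8am, Budget -> 9am, Standup -> 8am.

9am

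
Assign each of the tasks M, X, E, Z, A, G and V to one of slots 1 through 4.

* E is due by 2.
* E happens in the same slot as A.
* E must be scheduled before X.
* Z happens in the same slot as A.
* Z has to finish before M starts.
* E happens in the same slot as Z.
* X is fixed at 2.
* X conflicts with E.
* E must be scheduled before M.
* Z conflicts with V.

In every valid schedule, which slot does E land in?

E's window is 1–2.
X is fixed at 2, and E can't share a slot with X.
So E must be 1.

1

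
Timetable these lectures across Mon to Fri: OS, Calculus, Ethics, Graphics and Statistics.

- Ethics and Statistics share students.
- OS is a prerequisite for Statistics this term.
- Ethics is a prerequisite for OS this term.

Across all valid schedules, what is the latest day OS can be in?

Precedence pushes OS to at least Tue; downstream work caps OS at Thu.
OS at Thu is achievable: Calculus=Mon; Ethics=Mon; Statistics=Fri; Graphics=Mon; OS=Thu.

Thu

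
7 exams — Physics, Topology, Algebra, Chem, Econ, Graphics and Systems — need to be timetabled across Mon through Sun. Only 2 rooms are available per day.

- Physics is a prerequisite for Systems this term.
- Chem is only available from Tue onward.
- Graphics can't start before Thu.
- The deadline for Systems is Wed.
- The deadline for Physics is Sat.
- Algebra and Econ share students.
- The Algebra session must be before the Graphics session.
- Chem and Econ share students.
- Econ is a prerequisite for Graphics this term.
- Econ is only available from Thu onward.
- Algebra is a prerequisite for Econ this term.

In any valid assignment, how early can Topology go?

Mon

Topology at Mon is achievable: Chem -> Tue; Algebra -> Wed; Systems -> Tue; Topology -> Mon; Physics -> Mon; Graphics -> Fri; Econ -> Thu.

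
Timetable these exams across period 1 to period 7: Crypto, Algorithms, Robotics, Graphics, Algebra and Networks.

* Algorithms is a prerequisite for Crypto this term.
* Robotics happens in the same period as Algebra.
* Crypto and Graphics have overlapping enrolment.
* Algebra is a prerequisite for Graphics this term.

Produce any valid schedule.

Algebra=period 1, Robotics=period 1, Graphics=period 3, Networks=period 1, Crypto=period 2, Algorithms=period 1

Checking: Algebra(period 1) before Graphics(period 3); Algorithms(period 1) before Crypto(period 2); Crypto(period 2) != Graphics(period 3); Robotics = Algebra = period 1.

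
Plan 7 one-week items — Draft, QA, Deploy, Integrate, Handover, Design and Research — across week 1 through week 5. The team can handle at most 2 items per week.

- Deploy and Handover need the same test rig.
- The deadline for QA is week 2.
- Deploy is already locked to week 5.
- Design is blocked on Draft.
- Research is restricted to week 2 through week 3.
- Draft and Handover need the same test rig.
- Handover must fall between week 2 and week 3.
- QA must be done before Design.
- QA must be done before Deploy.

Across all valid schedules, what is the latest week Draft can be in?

week 4

Downstream work caps Draft at week 4.
Draft at week 4 is achievable: Design=week 5, Handover=week 2, Research=week 2, Deploy=week 5, Integrate=week 1, QA=week 1, Draft=week 4.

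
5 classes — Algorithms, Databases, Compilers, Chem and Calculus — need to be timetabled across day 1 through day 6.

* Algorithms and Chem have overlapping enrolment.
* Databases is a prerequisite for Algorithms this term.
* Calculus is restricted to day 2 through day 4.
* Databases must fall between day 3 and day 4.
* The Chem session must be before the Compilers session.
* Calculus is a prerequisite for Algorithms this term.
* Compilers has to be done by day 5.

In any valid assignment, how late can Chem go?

Downstream work caps Chem at day 4.
Chem at day 4 is achievable: Chem in day 4; Calculus in day 2; Databases in day 3; Compilers in day 5; Algorithms in day 5.

day 4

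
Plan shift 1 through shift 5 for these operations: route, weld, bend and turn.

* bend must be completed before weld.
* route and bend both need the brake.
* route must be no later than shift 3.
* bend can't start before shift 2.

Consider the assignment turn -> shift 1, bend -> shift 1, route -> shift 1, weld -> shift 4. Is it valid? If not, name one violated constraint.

No. route and bend both need the brake is not satisfied.

bend can't start before shift 2 — violated.
bend must be completed before weld — holds.
route and bend both need the brake — violated.
route must be no later than shift 3 — holds.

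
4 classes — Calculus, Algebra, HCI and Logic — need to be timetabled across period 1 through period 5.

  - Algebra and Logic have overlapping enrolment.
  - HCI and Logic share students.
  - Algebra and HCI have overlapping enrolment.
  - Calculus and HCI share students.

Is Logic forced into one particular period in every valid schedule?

No

Logic can be period 1 (e.g. HCI -> period 3; Calculus -> period 1; Logic -> period 1; Algebra -> period 2) or period 2 (e.g. HCI=period 3, Algebra=period 1, Logic=period 2, Calculus=period 1).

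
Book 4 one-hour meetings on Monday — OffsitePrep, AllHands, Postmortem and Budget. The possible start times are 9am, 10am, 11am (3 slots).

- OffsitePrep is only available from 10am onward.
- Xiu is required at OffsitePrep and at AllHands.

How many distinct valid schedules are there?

Splitting on OffsitePrep: it can be 10am (18), 11am (18). Listing each branch's schedules as (AllHands, Postmortem, Budget):
OffsitePrep=10am: (9am,9am,9am) (9am,9am,10am) (9am,9am,11am) (9am,10am,9am) (9am,10am,10am) (9am,10am,11am) (9am,11am,9am) (9am,11am,10am) (9am,11am,11am) (11am,9am,9am) (11am,9am,10am) (11am,9am,11am) (11am,10am,9am) (11am,10am,10am) (11am,10am,11am) (11am,11am,9am) (11am,11am,10am) (11am,11am,11am) — 18.
OffsitePrep=11am: (9am,9am,9am) (9am,9am,10am) (9am,9am,11am) (9am,10am,9am) (9am,10am,10am) (9am,10am,11am) (9am,11am,9am) (9am,11am,10am) (9am,11am,11am) (10am,9am,9am) (10am,9am,10am) (10am,9am,11am) (10am,10am,9am) (10am,10am,10am) (10am,10am,11am) (10am,11am,9am) (10am,11am,10am) (10am,11am,11am) — 18.
Summing: 18 + 18 = 36.

36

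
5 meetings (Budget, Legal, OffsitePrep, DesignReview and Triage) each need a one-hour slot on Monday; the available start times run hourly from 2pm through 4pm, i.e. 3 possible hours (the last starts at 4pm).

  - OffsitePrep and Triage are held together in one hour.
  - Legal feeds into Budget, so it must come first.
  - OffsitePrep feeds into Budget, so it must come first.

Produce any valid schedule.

OffsitePrep=2pm; DesignReview=2pm; Legal=2pm; Budget=3pm; Triage=2pm

Checking: OffsitePrep(2pm) before Budget(3pm); Legal(2pm) before Budget(3pm); OffsitePrep = Triage = 2pm.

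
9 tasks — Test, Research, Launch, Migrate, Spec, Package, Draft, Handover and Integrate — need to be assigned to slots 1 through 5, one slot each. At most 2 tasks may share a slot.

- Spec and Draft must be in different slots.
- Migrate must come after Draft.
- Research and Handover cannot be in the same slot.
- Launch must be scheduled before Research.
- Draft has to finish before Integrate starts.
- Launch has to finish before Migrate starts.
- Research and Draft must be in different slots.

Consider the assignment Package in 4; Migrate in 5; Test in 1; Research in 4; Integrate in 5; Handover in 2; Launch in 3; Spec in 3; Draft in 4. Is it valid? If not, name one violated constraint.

No. Research and Draft must be in different slots is not satisfied.

Launch has to finish before Migrate starts — holds.
Draft has to finish before Integrate starts — holds.
Research and Draft must be in different slots — violated.
Migrate must come after Draft — holds.
Launch must be scheduled before Research — holds.
Spec and Draft must be in different slots — holds.
Research and Handover cannot be in the same slot — holds.
At most 2 tasks may share a slot — violated.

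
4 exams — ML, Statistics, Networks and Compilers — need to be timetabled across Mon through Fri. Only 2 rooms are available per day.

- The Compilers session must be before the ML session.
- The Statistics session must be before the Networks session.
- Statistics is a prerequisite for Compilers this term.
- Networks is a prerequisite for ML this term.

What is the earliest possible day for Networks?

Precedence pushes Networks to at least Tue; downstream work caps Networks at Thu.
Networks at Tue is achievable: Networks=Tue, Compilers=Tue, Statistics=Mon, ML=Wed.

Tue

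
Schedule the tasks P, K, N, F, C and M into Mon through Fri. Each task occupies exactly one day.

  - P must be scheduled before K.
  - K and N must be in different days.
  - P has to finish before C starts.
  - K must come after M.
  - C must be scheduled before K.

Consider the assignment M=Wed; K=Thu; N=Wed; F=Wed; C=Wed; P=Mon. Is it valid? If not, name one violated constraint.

P has to finish before C starts — holds.
C must be scheduled before K — holds.
K must come after M — holds.
P must be scheduled before K — holds.
K and N must be in different days — holds.

Yes, all constraints hold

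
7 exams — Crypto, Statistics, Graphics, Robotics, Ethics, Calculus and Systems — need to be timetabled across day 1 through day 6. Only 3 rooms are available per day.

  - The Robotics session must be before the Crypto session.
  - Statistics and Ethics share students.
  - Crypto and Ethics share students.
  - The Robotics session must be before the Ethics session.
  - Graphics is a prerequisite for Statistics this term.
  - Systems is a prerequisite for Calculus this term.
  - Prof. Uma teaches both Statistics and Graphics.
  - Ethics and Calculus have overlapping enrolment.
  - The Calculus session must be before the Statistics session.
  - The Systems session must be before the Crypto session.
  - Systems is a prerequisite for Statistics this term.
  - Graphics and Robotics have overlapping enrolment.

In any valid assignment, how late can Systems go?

day 4

Downstream work caps Systems at day 4.
Systems at day 4 is achievable: Graphics=day 2; Ethics=day 2; Systems=day 4; Robotics=day 1; Statistics=day 6; Calculus=day 5; Crypto=day 5.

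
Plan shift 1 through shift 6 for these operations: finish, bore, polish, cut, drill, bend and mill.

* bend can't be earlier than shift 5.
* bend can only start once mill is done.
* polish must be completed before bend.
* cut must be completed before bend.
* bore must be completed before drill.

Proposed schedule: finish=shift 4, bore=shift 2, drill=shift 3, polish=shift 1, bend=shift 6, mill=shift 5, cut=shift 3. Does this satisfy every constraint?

bore must be completed before drill — holds.
bend can't be earlier than shift 5 — holds.
cut must be completed before bend — holds.
polish must be completed before bend — holds.
bend can only start once mill is done — holds.

Valid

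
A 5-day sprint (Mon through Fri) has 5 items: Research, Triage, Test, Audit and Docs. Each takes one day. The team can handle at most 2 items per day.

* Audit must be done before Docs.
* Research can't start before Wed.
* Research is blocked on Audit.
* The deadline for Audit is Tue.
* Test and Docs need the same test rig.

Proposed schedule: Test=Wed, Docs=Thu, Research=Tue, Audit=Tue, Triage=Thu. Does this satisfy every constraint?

Audit must be done before Docs — holds.
Test and Docs need the same test rig — holds.
The deadline for Audit is Tue — holds.
Research can't start before Wed — violated.
Research is blocked on Audit — violated.
The team can handle at most 2 items per day — holds.

No — it violates: Research can't start before Wed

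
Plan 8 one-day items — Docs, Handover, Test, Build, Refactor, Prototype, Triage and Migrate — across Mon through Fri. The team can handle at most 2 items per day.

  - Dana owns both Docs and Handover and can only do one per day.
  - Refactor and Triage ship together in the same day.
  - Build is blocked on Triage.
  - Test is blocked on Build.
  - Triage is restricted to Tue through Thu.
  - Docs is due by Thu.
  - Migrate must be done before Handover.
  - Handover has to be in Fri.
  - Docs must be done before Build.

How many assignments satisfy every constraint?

Splitting on Docs: it can be Mon (30), Tue (7), Wed (7). Listing each branch's schedules as (Handover, Test, Build, Refactor, Prototype, Triage, Migrate):
Docs=Mon: (Fri,Thu,Wed,Tue,Mon,Tue,Wed) (Fri,Thu,Wed,Tue,Mon,Tue,Thu) (Fri,Thu,Wed,Tue,Wed,Tue,Mon) (Fri,Thu,Wed,Tue,Wed,Tue,Thu) (Fri,Thu,Wed,Tue,Thu,Tue,Mon) (Fri,Thu,Wed,Tue,Thu,Tue,Wed) (Fri,Thu,Wed,Tue,Fri,Tue,Mon) (Fri,Thu,Wed,Tue,Fri,Tue,Wed) (Fri,Thu,Wed,Tue,Fri,Tue,Thu) (Fri,Fri,Wed,Tue,Mon,Tue,Wed) (Fri,Fri,Wed,Tue,Mon,Tue,Thu) (Fri,Fri,Wed,Tue,Wed,Tue,Mon) (Fri,Fri,Wed,Tue,Wed,Tue,Thu) (Fri,Fri,Wed,Tue,Thu,Tue,Mon) (Fri,Fri,Wed,Tue,Thu,Tue,Wed) (Fri,Fri,Wed,Tue,Thu,Tue,Thu) (Fri,Fri,Thu,Tue,Mon,Tue,Wed) (Fri,Fri,Thu,Tue,Mon,Tue,Thu) (Fri,Fri,Thu,Tue,Wed,Tue,Mon) (Fri,Fri,Thu,Tue,Wed,Tue,Wed) (Fri,Fri,Thu,Tue,Wed,Tue,Thu) (Fri,Fri,Thu,Tue,Thu,Tue,Mon) (Fri,Fri,Thu,Tue,Thu,Tue,Wed) (Fri,Fri,Thu,Wed,Mon,Wed,Tue) (Fri,Fri,Thu,Wed,Mon,Wed,Thu) (Fri,Fri,Thu,Wed,Tue,Wed,Mon) (Fri,Fri,Thu,Wed,Tue,Wed,Tue) (Fri,Fri,Thu,Wed,Tue,Wed,Thu) (Fri,Fri,Thu,Wed,Thu,Wed,Mon) (Fri,Fri,Thu,Wed,Thu,Wed,Tue) — 30.
Docs=Tue: (Fri,Fri,Thu,Wed,Mon,Wed,Mon) (Fri,Fri,Thu,Wed,Mon,Wed,Tue) (Fri,Fri,Thu,Wed,Mon,Wed,Thu) (Fri,Fri,Thu,Wed,Tue,Wed,Mon) (Fri,Fri,Thu,Wed,Tue,Wed,Thu) (Fri,Fri,Thu,Wed,Thu,Wed,Mon) (Fri,Fri,Thu,Wed,Thu,Wed,Tue) — 7.
Docs=Wed: (Fri,Fri,Thu,Tue,Mon,Tue,Mon) (Fri,Fri,Thu,Tue,Mon,Tue,Wed) (Fri,Fri,Thu,Tue,Mon,Tue,Thu) (Fri,Fri,Thu,Tue,Wed,Tue,Mon) (Fri,Fri,Thu,Tue,Wed,Tue,Thu) (Fri,Fri,Thu,Tue,Thu,Tue,Mon) (Fri,Fri,Thu,Tue,Thu,Tue,Wed) — 7.
Summing: 30 + 7 + 7 = 44.

44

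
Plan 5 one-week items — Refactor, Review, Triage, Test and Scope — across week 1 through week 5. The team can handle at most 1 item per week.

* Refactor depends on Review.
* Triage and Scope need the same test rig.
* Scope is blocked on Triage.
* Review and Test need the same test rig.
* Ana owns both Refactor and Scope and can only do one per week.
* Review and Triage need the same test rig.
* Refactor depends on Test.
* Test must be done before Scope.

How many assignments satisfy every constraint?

Splitting on Refactor: it can be week 3 (2), week 4 (6), week 5 (8). Listing each branch's schedules as (Review, Triage, Test, Scope) by week number:
Refactor=week 3: (1,4,2,5) (2,4,1,5) — 2.
Refactor=week 4: (1,2,3,5) (1,3,2,5) (2,1,3,5) (2,3,1,5) (3,1,2,5) (3,2,1,5) — 6.
Refactor=week 5: (1,2,3,4) (1,3,2,4) (2,1,3,4) (2,3,1,4) (3,1,2,4) (3,2,1,4) (4,1,2,3) (4,2,1,3) — 8.
Summing: 2 + 6 + 8 = 16.

16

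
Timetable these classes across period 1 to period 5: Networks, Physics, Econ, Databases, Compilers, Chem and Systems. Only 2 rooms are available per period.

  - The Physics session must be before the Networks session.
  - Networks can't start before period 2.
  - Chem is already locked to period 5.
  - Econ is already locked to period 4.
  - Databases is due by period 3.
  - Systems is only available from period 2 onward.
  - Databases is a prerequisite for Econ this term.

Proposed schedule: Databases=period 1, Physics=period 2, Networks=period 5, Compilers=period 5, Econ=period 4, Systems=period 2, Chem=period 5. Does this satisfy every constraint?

Invalid. Only 2 rooms are available per period.

Econ is already locked to period 4 — holds.
Only 2 rooms are available per period — violated.
Databases is due by period 3 — holds.
Databases is a prerequisite for Econ this term — holds.
Networks can't start before period 2 — holds.
The Physics session must be before the Networks session — holds.
Chem is already locked to period 5 — holds.
Systems is only available from period 2 onward — holds.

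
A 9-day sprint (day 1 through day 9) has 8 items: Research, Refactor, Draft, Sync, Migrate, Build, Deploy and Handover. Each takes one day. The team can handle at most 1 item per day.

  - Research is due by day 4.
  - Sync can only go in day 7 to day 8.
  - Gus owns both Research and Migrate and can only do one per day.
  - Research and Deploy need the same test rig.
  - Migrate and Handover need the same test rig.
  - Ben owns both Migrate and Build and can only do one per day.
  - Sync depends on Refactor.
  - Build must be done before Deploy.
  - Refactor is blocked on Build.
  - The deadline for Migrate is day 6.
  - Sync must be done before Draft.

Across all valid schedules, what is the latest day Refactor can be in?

Precedence pushes Refactor to at least day 2; downstream work caps Refactor at day 7.
Refactor at day 7 is achievable: Handover=day 5; Sync=day 8; Research=day 1; Draft=day 9; Migrate=day 2; Build=day 3; Deploy=day 4; Refactor=day 7.

day 7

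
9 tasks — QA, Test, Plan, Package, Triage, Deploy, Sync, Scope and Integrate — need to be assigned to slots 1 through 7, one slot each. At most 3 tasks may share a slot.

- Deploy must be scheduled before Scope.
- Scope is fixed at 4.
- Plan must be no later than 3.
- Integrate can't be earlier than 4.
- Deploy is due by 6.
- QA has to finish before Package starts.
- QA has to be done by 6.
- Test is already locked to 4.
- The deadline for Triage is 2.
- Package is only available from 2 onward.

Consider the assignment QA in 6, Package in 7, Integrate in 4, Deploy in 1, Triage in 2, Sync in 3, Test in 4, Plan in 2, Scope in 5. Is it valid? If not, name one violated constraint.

Test is already locked to 4 — holds.
The deadline for Triage is 2 — holds.
Deploy must be scheduled before Scope — holds.
At most 3 tasks may share a slot — holds.
QA has to be done by 6 — holds.
Plan must be no later than 3 — holds.
Deploy is due by 6 — holds.
Integrate can't be earlier than 4 — holds.
Package is only available from 2 onward — holds.
Scope is fixed at 4 — violated.
QA has to finish before Package starts — holds.

Invalid. Scope is fixed at 4.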